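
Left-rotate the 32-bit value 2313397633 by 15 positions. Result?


Rotate 0b10001001111000111010010110000001 left by 15 (32-bit) = 0b11010010110000001100010011110001 = 3535848689

3535848689


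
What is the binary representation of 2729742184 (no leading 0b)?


2729742184 = 10100010101101001000111101101000 in binary

10100010101101001000111101101000


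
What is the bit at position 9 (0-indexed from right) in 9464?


0b10010011111000, position 9 = 0

0


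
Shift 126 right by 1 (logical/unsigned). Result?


0b1111110 >> 1 = 0b111111 = 63

63


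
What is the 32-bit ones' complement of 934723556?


934723556 ^ 4294967295 = 3360243739

3360243739


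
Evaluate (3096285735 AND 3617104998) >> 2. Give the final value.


Step 1: 3096285735 & 3617104998 = 2424864806
Step 2: 2424864806 >> 2 = 606216201

606216201


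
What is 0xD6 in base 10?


D6 hex = 214 decimal

214


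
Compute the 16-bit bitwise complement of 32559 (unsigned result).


~0b111111100101111 = 0b1000000011010000 = 32976 (16-bit unsigned)

32976


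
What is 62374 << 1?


0b1111001110100110 << 1 = 0b11110011101001100 = 124748

124748


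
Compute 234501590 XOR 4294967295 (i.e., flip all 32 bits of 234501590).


234501590 ^ 4294967295 = 4060465705

4060465705


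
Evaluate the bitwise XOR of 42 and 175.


0b101010 ^ 0b10101111 = 0b10000101 = 133

133


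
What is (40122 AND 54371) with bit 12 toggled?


Step 1: 40122 & 54371 = 37922
Step 2: 37922 ^ (1 << 12) = 37922 ^ 4096 = 33826

33826


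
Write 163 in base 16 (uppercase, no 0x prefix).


163 = A3 hex

A3


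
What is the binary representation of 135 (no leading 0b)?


135 = 10000111 in binary

10000111


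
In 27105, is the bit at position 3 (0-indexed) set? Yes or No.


0b110100111100001, bit 3 = 0. No

No


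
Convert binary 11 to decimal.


11 in decimal = 3

3


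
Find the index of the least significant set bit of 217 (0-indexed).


0b11011001. Lowest set bit at position 0

0


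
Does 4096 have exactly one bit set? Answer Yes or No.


0b1000000000000. Only one bit set => Yes

Yes


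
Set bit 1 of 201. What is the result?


201 | (1 << 1) = 201 | 2 = 203

203


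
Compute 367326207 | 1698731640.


0b10101111001001111001111111111 | 0b1100101010000001001011001111000 = 0b1110101111001001111011111111111 = 1977939967

1977939967


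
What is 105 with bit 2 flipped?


105 ^ (1 << 2) = 105 ^ 4 = 109

109


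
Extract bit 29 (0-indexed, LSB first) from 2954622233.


0b10110000000110111111010100011001, position 29 = 1

1


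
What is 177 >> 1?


0b10110001 >> 1 = 0b1011000 = 88

88


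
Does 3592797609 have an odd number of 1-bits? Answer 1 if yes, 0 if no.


0b11010110001001011011110110101001 has 18 ones => parity 0

0


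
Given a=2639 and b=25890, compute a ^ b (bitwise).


2639 ^ 25890 = 28525

28525


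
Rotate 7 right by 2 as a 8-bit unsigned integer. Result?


Rotate 0b111 right by 2 (8-bit) = 0b11000001 = 193

193


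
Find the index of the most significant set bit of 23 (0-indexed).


0b10111. Highest set bit at position 4

4


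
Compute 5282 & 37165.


0b1010010100010 & 0b1001000100101101 = 0b1000000100000 = 4128

4128


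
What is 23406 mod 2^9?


23406 & 511 = 366

366


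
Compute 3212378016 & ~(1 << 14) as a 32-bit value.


3212378016 & ~(1 << 14) = 3212361632

3212361632


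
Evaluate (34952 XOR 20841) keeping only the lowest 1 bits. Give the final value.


Step 1: 34952 ^ 20841 = 55777
Step 2: 55777 & 1 = 1

1


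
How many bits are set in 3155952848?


0b10111100000111000000010011010000 has 12 set bits

12


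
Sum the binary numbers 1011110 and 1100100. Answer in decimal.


1011110 + 1100100 = 11000010 = 194

194


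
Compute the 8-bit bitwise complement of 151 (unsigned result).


~0b10010111 = 0b1101000 = 104 (8-bit unsigned)

104


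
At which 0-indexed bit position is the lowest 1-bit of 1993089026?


0b1110110110011000010000000000010. Lowest set bit at position 1

1


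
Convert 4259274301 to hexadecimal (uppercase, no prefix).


4259274301 = FDDF5E3D hex

FDDF5E3D


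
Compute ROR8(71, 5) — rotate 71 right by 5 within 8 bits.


Rotate 0b1000111 right by 5 (8-bit) = 0b111010 = 58

58


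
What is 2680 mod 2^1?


2680 & 1 = 0

0


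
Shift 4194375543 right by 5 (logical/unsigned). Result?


0b11111010000000010001011101110111 >> 5 = 0b111110100000000100010111011 = 131074235

131074235


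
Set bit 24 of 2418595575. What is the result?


2418595575 | (1 << 24) = 2418595575 | 16777216 = 2435372791

2435372791


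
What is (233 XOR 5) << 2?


Step 1: 233 ^ 5 = 236
Step 2: 236 << 2 = 944

944


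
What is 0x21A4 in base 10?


21A4 hex = 8612 decimal

8612


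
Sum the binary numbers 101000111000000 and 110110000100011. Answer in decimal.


101000111000000 + 110110000100011 = 1011110111100011 = 48611

48611


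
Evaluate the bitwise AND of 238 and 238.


0b11101110 & 0b11101110 = 0b11101110 = 238

238


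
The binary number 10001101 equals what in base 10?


10001101 in decimal = 141

141


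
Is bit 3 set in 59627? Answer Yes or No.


0b1110100011101011, bit 3 = 1. Yes

Yes


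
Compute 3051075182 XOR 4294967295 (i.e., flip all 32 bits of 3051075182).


3051075182 ^ 4294967295 = 1243892113

1243892113


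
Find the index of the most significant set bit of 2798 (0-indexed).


0b101011101110. Highest set bit at position 11

11


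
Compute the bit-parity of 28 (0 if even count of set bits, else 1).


0b11100 has 3 ones => parity 1

1


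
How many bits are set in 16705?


0b100000101000001 has 4 set bits

4


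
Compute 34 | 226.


0b100010 | 0b11100010 = 0b11100010 = 226

226


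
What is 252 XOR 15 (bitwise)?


0b11111100 ^ 0b1111 = 0b11110011 = 243

243


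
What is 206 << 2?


0b11001110 << 2 = 0b1100111000 = 824

824


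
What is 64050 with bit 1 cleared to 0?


64050 & ~(1 << 1) = 64048

64048


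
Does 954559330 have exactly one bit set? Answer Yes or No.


0b111000111001010110101101100010. Multiple bits set => No

No


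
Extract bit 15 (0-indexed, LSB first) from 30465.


0b111011100000001, position 15 = 0

0


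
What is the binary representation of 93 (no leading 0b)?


93 = 1011101 in binary

1011101


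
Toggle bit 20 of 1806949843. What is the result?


1806949843 ^ (1 << 20) = 1806949843 ^ 1048576 = 1805901267

1805901267


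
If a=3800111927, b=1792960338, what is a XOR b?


3800111927 ^ 1792960338 = 2287959141

2287959141


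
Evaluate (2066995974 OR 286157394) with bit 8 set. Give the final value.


Step 1: 2066995974 | 286157394 = 2067790678
Step 2: 2067790678 | (1 << 8) = 2067790678 | 256 = 2067790678

2067790678


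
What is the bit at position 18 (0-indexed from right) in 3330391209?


0b11000110100000011011110010101001, position 18 = 0

0


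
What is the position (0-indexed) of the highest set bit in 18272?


0b100011101100000. Highest set bit at position 14

14


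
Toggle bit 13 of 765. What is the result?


765 ^ (1 << 13) = 765 ^ 8192 = 8957

8957


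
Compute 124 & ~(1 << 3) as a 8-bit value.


124 & ~(1 << 3) = 116

116


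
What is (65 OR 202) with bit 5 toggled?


Step 1: 65 | 202 = 203
Step 2: 203 ^ (1 << 5) = 203 ^ 32 = 235

235


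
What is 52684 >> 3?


0b1100110111001100 >> 3 = 0b1100110111001 = 6585

6585


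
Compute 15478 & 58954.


0b11110001110110 & 0b1110011001001010 = 0b10010001000010 = 9282

9282


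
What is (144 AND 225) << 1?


Step 1: 144 & 225 = 128
Step 2: 128 << 1 = 256

256


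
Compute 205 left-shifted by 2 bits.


0b11001101 << 2 = 0b1100110100 = 820

820


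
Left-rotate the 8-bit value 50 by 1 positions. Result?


Rotate 0b110010 left by 1 (8-bit) = 0b1100100 = 100

100


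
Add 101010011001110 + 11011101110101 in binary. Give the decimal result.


101010011001110 + 11011101110101 = 1000110001000011 = 35907

35907


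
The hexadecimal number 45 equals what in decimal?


45 hex = 69 decimal

69


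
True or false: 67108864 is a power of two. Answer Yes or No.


0b100000000000000000000000000. Only one bit set => Yes

Yes


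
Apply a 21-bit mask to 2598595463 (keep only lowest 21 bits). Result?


2598595463 & 2097151 = 224135

224135


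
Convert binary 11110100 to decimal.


11110100 in decimal = 244

244


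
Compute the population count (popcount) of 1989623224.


0b1110110100101110011110110111000 has 19 set bits

19


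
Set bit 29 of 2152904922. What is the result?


2152904922 | (1 << 29) = 2152904922 | 536870912 = 2689775834

2689775834


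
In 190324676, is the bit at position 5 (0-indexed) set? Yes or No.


0b1011010110000001111111000100, bit 5 = 0. No

No


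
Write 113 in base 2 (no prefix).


113 = 1110001 in binary

1110001


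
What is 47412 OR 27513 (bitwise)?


0b1011100100110100 | 0b110101101111001 = 0b1111101101111101 = 64381

64381


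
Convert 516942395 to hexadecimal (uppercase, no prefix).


516942395 = 1ECFEA3B hex

1ECFEA3B


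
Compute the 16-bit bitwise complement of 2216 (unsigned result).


~0b100010101000 = 0b1111011101010111 = 63319 (16-bit unsigned)

63319


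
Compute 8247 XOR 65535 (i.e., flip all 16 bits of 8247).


8247 ^ 65535 = 57288

57288


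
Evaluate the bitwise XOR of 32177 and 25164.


0b111110110110001 ^ 0b110001001001100 = 0b1111111111101 = 8189

8189


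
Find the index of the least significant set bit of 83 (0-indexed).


0b1010011. Lowest set bit at position 0

0


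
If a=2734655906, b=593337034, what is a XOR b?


2734655906 ^ 593337034 = 2174882664

2174882664


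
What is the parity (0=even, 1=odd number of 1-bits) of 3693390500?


0b11011100001001001010101010100100 has 14 ones => parity 0

0


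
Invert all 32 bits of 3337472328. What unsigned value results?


3337472328 ^ 4294967295 = 957494967

957494967


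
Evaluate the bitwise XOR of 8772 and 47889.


0b10001001000100 ^ 0b1011101100010001 = 0b1001100101010101 = 39253

39253


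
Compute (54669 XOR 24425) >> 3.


Step 1: 54669 ^ 24425 = 35556
Step 2: 35556 >> 3 = 4444

4444


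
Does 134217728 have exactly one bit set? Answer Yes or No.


0b1000000000000000000000000000. Only one bit set => Yes

Yes


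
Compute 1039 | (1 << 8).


1039 | (1 << 8) = 1039 | 256 = 1295

1295


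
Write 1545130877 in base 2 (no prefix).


1545130877 = 1011100000110001101001101111101 in binary

1011100000110001101001101111101


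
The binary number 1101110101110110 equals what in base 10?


1101110101110110 in decimal = 56694

56694


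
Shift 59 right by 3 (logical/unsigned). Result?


0b111011 >> 3 = 0b111 = 7

7


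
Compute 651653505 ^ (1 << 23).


651653505 ^ (1 << 23) = 651653505 ^ 8388608 = 643264897

643264897


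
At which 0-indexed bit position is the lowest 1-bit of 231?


0b11100111. Lowest set bit at position 0

0


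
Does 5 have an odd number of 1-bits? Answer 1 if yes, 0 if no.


0b101 has 2 ones => parity 0

0


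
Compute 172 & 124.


0b10101100 & 0b1111100 = 0b101100 = 44

44


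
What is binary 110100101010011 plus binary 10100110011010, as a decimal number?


110100101010011 + 10100110011010 = 1001001011101101 = 37613

37613


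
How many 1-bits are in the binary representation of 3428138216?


0b11001100010101010011110011101000 has 16 set bits

16


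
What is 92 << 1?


0b1011100 << 1 = 0b10111000 = 184

184


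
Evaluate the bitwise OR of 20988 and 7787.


0b101000111111100 | 0b1111001101011 = 0b101111111111111 = 24575

24575


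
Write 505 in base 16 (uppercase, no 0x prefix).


505 = 1F9 hex

1F9


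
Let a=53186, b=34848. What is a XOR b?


53186 ^ 34848 = 18402

18402


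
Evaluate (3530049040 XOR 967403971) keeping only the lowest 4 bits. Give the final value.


Step 1: 3530049040 ^ 967403971 = 3955306451
Step 2: 3955306451 & 15 = 3

3


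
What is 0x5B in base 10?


5B hex = 91 decimal

91


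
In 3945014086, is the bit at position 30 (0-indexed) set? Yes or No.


0b11101011001001000010001101000110, bit 30 = 1. Yes

Yes


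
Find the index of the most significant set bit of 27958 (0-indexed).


0b110110100110110. Highest set bit at position 14

14


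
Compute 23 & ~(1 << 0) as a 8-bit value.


23 & ~(1 << 0) = 22

22


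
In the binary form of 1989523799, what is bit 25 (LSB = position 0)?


0b1110110100101011011100101010111, position 25 = 1

1


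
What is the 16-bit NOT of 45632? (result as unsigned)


~0b1011001001000000 = 0b100110110111111 = 19903 (16-bit unsigned)

19903


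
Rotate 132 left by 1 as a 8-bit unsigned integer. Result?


Rotate 0b10000100 left by 1 (8-bit) = 0b1001 = 9

9


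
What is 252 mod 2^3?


252 & 7 = 4

4


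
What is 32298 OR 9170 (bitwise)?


0b111111000101010 | 0b10001111010010 = 0b111111111111010 = 32762

32762


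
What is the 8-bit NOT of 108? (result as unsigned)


~0b1101100 = 0b10010011 = 147 (8-bit unsigned)

147


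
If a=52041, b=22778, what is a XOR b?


52041 ^ 22778 = 37811

37811


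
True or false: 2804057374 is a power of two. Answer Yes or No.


0b10100111001000101000010100011110. Multiple bits set => No

No


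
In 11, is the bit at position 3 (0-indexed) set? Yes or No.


0b1011, bit 3 = 1. Yes

Yes


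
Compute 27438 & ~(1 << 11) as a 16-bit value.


27438 & ~(1 << 11) = 25390

25390


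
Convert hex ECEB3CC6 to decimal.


ECEB3CC6 hex = 3974839494 decimal

3974839494


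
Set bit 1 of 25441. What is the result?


25441 | (1 << 1) = 25441 | 2 = 25443

25443


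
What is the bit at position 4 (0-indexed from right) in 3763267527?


0b11100000010011101110011111000111, position 4 = 0

0


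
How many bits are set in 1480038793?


0b1011000001101111001100110001001 has 15 set bits

15


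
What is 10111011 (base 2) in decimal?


10111011 in decimal = 187

187


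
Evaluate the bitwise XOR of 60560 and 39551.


0b1110110010010000 ^ 0b1001101001111111 = 0b111011011101111 = 30447

30447


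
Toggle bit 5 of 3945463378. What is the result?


3945463378 ^ (1 << 5) = 3945463378 ^ 32 = 3945463410

3945463410


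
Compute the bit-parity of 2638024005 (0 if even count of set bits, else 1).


0b10011101001111010000110101000101 has 16 ones => parity 0

0


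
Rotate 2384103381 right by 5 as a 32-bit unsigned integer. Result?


Rotate 0b10001110000110101000011111010101 right by 5 (32-bit) = 0b10101100011100001101010000111110 = 2893075518

2893075518


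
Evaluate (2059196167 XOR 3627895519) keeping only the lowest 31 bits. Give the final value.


Step 1: 2059196167 ^ 3627895519 = 2726403544
Step 2: 2726403544 & 2147483647 = 578919896

578919896


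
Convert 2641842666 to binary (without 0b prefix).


2641842666 = 10011101011101110101000111101010 in binary

10011101011101110101000111101010


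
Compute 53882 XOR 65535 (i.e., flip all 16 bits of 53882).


53882 ^ 65535 = 11653

11653


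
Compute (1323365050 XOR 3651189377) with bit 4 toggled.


Step 1: 1323365050 ^ 3651189377 = 2537572411
Step 2: 2537572411 ^ (1 << 4) = 2537572411 ^ 16 = 2537572395

2537572395


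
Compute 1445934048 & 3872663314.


0b1010110001011110011001111100000 & 0b11100110110101000010011100010010 = 0b1000110000001000010001100000000 = 1174676224

1174676224


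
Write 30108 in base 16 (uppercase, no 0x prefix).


30108 = 759C hex

759C


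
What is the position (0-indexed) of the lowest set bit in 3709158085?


0b11011101000101010100001011000101. Lowest set bit at position 0

0


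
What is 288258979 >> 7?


0b10001001011100111101110100011 >> 7 = 0b1000100101110011110111 = 2252023

2252023


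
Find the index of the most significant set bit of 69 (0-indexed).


0b1000101. Highest set bit at position 6

6


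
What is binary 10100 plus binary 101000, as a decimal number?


10100 + 101000 = 111100 = 60

60


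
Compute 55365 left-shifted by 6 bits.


0b1101100001000101 << 6 = 0b1101100001000101000000 = 3543360

3543360


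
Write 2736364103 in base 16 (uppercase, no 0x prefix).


2736364103 = A3199A47 hex

A3199A47


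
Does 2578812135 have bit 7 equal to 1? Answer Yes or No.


0b10011001101101011000110011100111, bit 7 = 1. Yes

Yes


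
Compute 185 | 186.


0b10111001 | 0b10111010 = 0b10111011 = 187

187


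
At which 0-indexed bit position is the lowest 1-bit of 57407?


0b1110000000111111. Lowest set bit at position 0

0


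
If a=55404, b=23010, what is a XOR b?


55404 ^ 23010 = 33166

33166


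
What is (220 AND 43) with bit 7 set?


Step 1: 220 & 43 = 8
Step 2: 8 | (1 << 7) = 8 | 128 = 136

136


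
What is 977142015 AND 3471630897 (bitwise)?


0b111010001111100000000011111111 & 0b11001110111011001110001000110001 = 0b1010001011000000000000110001 = 170655793

170655793


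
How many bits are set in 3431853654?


0b11001100100011011110111001010110 has 18 set bits

18


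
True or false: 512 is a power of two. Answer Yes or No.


0b1000000000. Only one bit set => Yes

Yes


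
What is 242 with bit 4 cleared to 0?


242 & ~(1 << 4) = 226

226


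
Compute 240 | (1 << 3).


240 | (1 << 3) = 240 | 8 = 248

248


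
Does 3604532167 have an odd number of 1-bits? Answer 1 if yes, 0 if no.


0b11010110110110001100101111000111 has 19 ones => parity 1

1


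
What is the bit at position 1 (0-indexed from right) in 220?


0b11011100, position 1 = 0

0


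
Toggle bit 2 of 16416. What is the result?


16416 ^ (1 << 2) = 16416 ^ 4 = 16420

16420


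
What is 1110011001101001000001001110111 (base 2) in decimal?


1110011001101001000001001110111 in decimal = 1932821111

1932821111


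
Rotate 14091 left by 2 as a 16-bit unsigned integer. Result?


Rotate 0b11011100001011 left by 2 (16-bit) = 0b1101110000101100 = 56364

56364


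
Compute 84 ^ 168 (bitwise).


0b1010100 ^ 0b10101000 = 0b11111100 = 252

252


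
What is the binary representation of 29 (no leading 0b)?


29 = 11101 in binary

11101


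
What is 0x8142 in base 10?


8142 hex = 33090 decimal

33090


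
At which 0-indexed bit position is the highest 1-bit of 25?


0b11001. Highest set bit at position 4

4


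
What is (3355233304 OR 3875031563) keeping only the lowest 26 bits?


Step 1: 3355233304 | 3875031563 = 3892104731
Step 2: 3892104731 & 67108863 = 66899483

66899483


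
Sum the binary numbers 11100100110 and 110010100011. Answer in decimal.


11100100110 + 110010100011 = 1001111001001 = 5065

5065


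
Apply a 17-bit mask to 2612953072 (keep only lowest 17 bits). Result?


2612953072 & 131071 = 32752

32752


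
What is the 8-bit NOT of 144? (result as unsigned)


~0b10010000 = 0b1101111 = 111 (8-bit unsigned)

111


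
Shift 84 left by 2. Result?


0b1010100 << 2 = 0b101010000 = 336

336


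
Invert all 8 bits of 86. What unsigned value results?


86 ^ 255 = 169

169


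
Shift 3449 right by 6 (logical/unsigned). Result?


0b110101111001 >> 6 = 0b110101 = 53

53


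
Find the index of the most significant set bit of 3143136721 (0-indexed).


0b10111011010110000111010111010001. Highest set bit at position 31

31


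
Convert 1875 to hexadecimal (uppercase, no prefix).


1875 = 753 hex

753


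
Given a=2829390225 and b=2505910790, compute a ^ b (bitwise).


2829390225 ^ 2505910790 = 1039678359

1039678359


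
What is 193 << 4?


0b11000001 << 4 = 0b110000010000 = 3088

3088


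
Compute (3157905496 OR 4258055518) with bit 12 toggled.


Step 1: 3157905496 | 4258055518 = 4261270878
Step 2: 4261270878 ^ (1 << 12) = 4261270878 ^ 4096 = 4261266782

4261266782


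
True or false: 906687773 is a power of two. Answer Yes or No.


0b110110000010101111010100011101. Multiple bits set => No

No


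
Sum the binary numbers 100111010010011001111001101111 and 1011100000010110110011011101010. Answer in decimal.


100111010010011001111001101111 + 1011100000010110110011011101010 = 10000011010101010000010101011001 = 2203387225

2203387225


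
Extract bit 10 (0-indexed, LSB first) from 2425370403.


0b10010000100100000011011100100011, position 10 = 1

1


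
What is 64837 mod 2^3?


64837 & 7 = 5

5


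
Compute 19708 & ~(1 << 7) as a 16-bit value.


19708 & ~(1 << 7) = 19580

19580


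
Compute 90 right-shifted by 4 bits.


0b1011010 >> 4 = 0b101 = 5

5


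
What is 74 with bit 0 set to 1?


74 | (1 << 0) = 74 | 1 = 75

75


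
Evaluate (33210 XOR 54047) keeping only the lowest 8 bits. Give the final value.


Step 1: 33210 ^ 54047 = 21157
Step 2: 21157 & 255 = 165

165


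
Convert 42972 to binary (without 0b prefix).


42972 = 1010011111011100 in binary

1010011111011100


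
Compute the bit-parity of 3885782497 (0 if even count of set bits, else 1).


0b11100111100111000101010111100001 has 18 ones => parity 0

0


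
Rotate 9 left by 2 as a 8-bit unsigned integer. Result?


Rotate 0b1001 left by 2 (8-bit) = 0b100100 = 36

36


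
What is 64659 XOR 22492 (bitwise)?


0b1111110010010011 ^ 0b101011111011100 = 0b1010101101001111 = 43855

43855


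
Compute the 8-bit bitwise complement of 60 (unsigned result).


~0b111100 = 0b11000011 = 195 (8-bit unsigned)

195


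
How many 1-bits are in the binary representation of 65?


0b1000001 has 2 set bits

2


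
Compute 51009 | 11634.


0b1100011101000001 | 0b10110101110010 = 0b1110111101110011 = 61299

61299


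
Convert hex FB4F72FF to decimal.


FB4F72FF hex = 4216287999 decimal

4216287999


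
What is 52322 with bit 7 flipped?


52322 ^ (1 << 7) = 52322 ^ 128 = 52450

52450


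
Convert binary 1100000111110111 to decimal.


1100000111110111 in decimal = 49655

49655


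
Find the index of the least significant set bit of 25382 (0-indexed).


0b110001100100110. Lowest set bit at position 1

1


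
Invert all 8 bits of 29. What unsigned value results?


29 ^ 255 = 226

226


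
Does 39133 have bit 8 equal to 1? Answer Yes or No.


0b1001100011011101, bit 8 = 0. No

No


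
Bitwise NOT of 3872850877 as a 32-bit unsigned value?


~0b11100110110101110000001110111101 = 0b11001001010001111110001000010 = 422116418 (32-bit unsigned)

422116418


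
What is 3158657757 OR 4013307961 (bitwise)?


0b10111100010001010100101011011101 | 0b11101111001101100011100000111001 = 0b11111111011101110111101011111101 = 4286020349

4286020349


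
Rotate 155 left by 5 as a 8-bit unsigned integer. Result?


Rotate 0b10011011 left by 5 (8-bit) = 0b1110011 = 115

115


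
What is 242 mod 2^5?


242 & 31 = 18

18


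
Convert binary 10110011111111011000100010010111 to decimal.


10110011111111011000100010010111 in decimal = 3019737239

3019737239


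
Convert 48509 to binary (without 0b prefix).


48509 = 1011110101111101 in binary

1011110101111101


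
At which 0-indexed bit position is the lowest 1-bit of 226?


0b11100010. Lowest set bit at position 1

1


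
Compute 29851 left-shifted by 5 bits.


0b111010010011011 << 5 = 0b11101001001101100000 = 955232

955232


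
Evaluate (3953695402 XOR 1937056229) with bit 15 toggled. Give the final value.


Step 1: 3953695402 ^ 1937056229 = 2564668239
Step 2: 2564668239 ^ (1 << 15) = 2564668239 ^ 32768 = 2564635471

2564635471


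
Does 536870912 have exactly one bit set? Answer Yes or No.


0b100000000000000000000000000000. Only one bit set => Yes

Yes


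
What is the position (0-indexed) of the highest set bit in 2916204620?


0b10101101110100011100000001001100. Highest set bit at position 31

31


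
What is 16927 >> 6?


0b100001000011111 >> 6 = 0b100001000 = 264

264


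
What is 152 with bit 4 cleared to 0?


152 & ~(1 << 4) = 136

136


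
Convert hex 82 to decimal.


82 hex = 130 decimal

130


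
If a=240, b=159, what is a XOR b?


240 ^ 159 = 111

111


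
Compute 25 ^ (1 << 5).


25 ^ (1 << 5) = 25 ^ 32 = 57

57


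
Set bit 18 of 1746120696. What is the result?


1746120696 | (1 << 18) = 1746120696 | 262144 = 1746382840

1746382840


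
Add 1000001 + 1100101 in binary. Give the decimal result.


1000001 + 1100101 = 10100110 = 166

166


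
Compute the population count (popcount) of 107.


0b1101011 has 5 set bits

5


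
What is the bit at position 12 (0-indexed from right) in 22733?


0b101100011001101, position 12 = 1

1


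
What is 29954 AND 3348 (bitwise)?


0b111010100000010 & 0b110100010100 = 0b10100000000 = 1280

1280


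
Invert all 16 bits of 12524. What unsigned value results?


12524 ^ 65535 = 53011

53011


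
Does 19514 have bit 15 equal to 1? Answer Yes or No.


0b100110000111010, bit 15 = 0. No

No


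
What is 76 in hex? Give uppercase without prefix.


76 = 4C hex

4C


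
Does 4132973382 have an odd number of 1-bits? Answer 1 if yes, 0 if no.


0b11110110010110000010101101000110 has 16 ones => parity 0

0


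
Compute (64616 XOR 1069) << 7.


Step 1: 64616 ^ 1069 = 63557
Step 2: 63557 << 7 = 8135296

8135296


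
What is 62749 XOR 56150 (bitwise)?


0b1111010100011101 ^ 0b1101101101010110 = 0b10111001001011 = 11851

11851


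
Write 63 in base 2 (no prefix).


63 = 111111 in binary

111111


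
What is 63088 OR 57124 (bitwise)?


0b1111011001110000 | 0b1101111100100100 = 0b1111111101110100 = 65396

65396


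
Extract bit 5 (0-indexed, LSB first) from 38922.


0b1001100000001010, position 5 = 0

0


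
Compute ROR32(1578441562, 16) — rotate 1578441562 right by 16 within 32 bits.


Rotate 0b1011110000101010001101101011010 right by 16 (32-bit) = 0b11011010110100101111000010101 = 458907157

458907157


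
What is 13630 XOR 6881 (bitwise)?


0b11010100111110 ^ 0b1101011100001 = 0b10111111011111 = 12255

12255


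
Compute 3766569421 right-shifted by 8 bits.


0b11100000100000010100100111001101 >> 8 = 0b111000001000000101001001 = 14713161

14713161


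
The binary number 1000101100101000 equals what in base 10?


1000101100101000 in decimal = 35624

35624


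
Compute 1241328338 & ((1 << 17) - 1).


1241328338 & 131071 = 76498

76498


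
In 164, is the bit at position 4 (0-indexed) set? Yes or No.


0b10100100, bit 4 = 0. No

No


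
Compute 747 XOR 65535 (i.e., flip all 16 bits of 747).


747 ^ 65535 = 64788

64788


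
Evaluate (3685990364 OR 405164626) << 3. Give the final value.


Step 1: 3685990364 | 405164626 = 3686268894
Step 2: 3686268894 << 3 = 29490151152

29490151152


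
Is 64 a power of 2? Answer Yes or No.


0b1000000. Only one bit set => Yes

Yes


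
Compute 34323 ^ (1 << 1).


34323 ^ (1 << 1) = 34323 ^ 2 = 34321

34321


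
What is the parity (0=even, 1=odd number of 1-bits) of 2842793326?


0b10101001011100011001010101101110 has 17 ones => parity 1

1


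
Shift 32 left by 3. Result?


0b100000 << 3 = 0b100000000 = 256

256


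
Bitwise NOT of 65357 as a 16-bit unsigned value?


~0b1111111101001101 = 0b10110010 = 178 (16-bit unsigned)

178


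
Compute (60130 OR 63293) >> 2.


Step 1: 60130 | 63293 = 65535
Step 2: 65535 >> 2 = 16383

16383


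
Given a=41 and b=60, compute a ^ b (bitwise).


41 ^ 60 = 21

21


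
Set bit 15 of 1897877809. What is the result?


1897877809 | (1 << 15) = 1897877809 | 32768 = 1897910577

1897910577


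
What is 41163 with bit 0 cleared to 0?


41163 & ~(1 << 0) = 41162

41162


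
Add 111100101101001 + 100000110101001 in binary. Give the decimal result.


111100101101001 + 100000110101001 = 1011101100010010 = 47890

47890


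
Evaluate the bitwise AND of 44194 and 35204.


0b1010110010100010 & 0b1000100110000100 = 0b1000100010000000 = 34944

34944


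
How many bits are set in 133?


0b10000101 has 3 set bits

3


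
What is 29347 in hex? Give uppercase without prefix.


29347 = 72A3 hex

72A3


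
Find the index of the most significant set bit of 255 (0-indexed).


0b11111111. Highest set bit at position 7

7


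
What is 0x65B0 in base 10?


65B0 hex = 26032 decimal

26032


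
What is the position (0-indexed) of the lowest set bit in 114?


0b1110010. Lowest set bit at position 1

1


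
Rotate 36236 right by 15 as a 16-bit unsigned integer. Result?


Rotate 0b1000110110001100 right by 15 (16-bit) = 0b1101100011001 = 6937

6937


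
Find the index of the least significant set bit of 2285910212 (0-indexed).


0b10001000010000000011100011000100. Lowest set bit at position 2

2


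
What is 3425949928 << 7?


0b11001100001100111101100011101000 << 7 = 0b110011000011001111011000111010000000000 = 438521590784

438521590784


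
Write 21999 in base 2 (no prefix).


21999 = 101010111101111 in binary

101010111101111


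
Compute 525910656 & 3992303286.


0b11111010110001100001010000000 & 0b11101101111101011011011010110110 = 0b1101010100001000001010000000 = 223380096

223380096


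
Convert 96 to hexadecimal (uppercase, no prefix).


96 = 60 hex

60


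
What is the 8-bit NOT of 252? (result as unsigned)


~0b11111100 = 0b11 = 3 (8-bit unsigned)

3


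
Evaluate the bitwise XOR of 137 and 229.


0b10001001 ^ 0b11100101 = 0b1101100 = 108

108


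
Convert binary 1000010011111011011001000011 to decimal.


1000010011111011011001000011 in decimal = 139441731

139441731


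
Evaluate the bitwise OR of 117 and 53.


0b1110101 | 0b110101 = 0b1110101 = 117

117


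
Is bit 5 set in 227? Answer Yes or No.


0b11100011, bit 5 = 1. Yes

Yes


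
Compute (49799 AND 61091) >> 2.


Step 1: 49799 & 61091 = 49795
Step 2: 49795 >> 2 = 12448

12448


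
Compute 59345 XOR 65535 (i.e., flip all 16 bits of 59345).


59345 ^ 65535 = 6190

6190


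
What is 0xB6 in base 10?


B6 hex = 182 decimal

182


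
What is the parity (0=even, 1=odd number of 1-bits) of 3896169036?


0b11101000001110101101001001001100 has 15 ones => parity 1

1


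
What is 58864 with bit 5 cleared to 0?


58864 & ~(1 << 5) = 58832

58832


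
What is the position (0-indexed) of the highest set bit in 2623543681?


0b10011100011000000001100110000001. Highest set bit at position 31

31


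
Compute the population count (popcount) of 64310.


0b1111101100110110 has 11 set bits

11


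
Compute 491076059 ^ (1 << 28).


491076059 ^ (1 << 28) = 491076059 ^ 268435456 = 222640603

222640603


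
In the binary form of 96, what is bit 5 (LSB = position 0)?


0b1100000, position 5 = 1

1


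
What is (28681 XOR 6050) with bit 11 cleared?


Step 1: 28681 ^ 6050 = 26539
Step 2: 26539 & ~(1 << 11) = 26539

26539


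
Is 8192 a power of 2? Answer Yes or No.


0b10000000000000. Only one bit set => Yes

Yes


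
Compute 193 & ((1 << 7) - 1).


193 & 127 = 65

65


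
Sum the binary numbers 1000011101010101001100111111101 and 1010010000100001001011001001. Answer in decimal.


1000011101010101001100111111101 + 1010010000100001001011001001 = 1001101111011001010110011000110 = 1307356358

1307356358


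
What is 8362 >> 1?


0b10000010101010 >> 1 = 0b1000001010101 = 4181

4181


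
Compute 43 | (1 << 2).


43 | (1 << 2) = 43 | 4 = 47

47


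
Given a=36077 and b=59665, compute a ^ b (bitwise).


36077 ^ 59665 = 26108

26108


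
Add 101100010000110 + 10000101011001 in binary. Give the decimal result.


101100010000110 + 10000101011001 = 111100111011111 = 31199

31199


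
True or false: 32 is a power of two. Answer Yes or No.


0b100000. Only one bit set => Yes

Yes


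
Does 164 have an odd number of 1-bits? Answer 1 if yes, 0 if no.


0b10100100 has 3 ones => parity 1

1


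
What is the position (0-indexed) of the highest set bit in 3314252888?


0b11000101100010110111110001011000. Highest set bit at position 31

31


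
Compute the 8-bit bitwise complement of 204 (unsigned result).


~0b11001100 = 0b110011 = 51 (8-bit unsigned)

51


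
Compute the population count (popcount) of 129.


0b10000001 has 2 set bits

2


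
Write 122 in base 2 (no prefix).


122 = 1111010 in binary

1111010


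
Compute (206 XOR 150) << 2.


Step 1: 206 ^ 150 = 88
Step 2: 88 << 2 = 352

352


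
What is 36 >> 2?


0b100100 >> 2 = 0b1001 = 9

9


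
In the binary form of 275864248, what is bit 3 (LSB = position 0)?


0b10000011100010101101010111000, position 3 = 1

1


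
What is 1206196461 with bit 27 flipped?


1206196461 ^ (1 << 27) = 1206196461 ^ 134217728 = 1340414189

1340414189


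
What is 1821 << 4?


0b11100011101 << 4 = 0b111000111010000 = 29136

29136


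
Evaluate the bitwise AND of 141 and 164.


0b10001101 & 0b10100100 = 0b10000100 = 132

132


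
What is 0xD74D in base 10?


D74D hex = 55117 decimal

55117


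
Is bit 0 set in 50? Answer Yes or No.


0b110010, bit 0 = 0. No

No


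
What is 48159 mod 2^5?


48159 & 31 = 31

31


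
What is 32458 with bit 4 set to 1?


32458 | (1 << 4) = 32458 | 16 = 32474

32474


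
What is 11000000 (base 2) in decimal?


11000000 in decimal = 192

192


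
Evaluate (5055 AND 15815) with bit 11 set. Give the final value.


Step 1: 5055 & 15815 = 4487
Step 2: 4487 | (1 << 11) = 4487 | 2048 = 6535

6535


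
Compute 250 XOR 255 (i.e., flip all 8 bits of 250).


250 ^ 255 = 5

5


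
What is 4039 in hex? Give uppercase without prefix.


4039 = FC7 hex

FC7


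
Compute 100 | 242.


0b1100100 | 0b11110010 = 0b11110110 = 246

246


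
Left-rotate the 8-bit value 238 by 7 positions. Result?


Rotate 0b11101110 left by 7 (8-bit) = 0b1110111 = 119

119


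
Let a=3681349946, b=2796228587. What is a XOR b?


3681349946 ^ 2796228587 = 2110258897

2110258897


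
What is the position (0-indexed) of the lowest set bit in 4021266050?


0b11101111101011111010011010000010. Lowest set bit at position 1

1


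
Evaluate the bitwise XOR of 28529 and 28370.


0b110111101110001 ^ 0b110111011010010 = 0b110100011 = 419

419


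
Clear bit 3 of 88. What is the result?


88 & ~(1 << 3) = 80

80


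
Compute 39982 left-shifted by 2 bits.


0b1001110000101110 << 2 = 0b100111000010111000 = 159928

159928


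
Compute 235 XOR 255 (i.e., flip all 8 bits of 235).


235 ^ 255 = 20

20


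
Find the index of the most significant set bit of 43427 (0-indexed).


0b1010100110100011. Highest set bit at position 15

15


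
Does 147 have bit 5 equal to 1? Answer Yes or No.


0b10010011, bit 5 = 0. No

No


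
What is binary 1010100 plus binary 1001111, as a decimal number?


1010100 + 1001111 = 10100011 = 163

163


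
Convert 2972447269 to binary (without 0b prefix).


2972447269 = 10110001001010111111001000100101 in binary

10110001001010111111001000100101


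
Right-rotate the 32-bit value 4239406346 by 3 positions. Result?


Rotate 0b11111100101100000011010100001010 right by 3 (32-bit) = 0b1011111100101100000011010100001 = 1603667617

1603667617


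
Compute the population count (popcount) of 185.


0b10111001 has 5 set bits

5


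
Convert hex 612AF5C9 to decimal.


612AF5C9 hex = 1630205385 decimal

1630205385


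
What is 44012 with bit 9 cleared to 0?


44012 & ~(1 << 9) = 43500

43500


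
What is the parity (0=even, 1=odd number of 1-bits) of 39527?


0b1001101001100111 has 9 ones => parity 1

1


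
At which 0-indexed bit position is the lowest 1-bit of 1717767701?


0b1100110011000110000111000010101. Lowest set bit at position 0

0


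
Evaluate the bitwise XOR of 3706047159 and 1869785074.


0b11011100111001011100101010110111 ^ 0b1101111011100101010011111110010 = 0b10110011100101110110110101000101 = 3013045573

3013045573


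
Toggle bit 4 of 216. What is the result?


216 ^ (1 << 4) = 216 ^ 16 = 200

200


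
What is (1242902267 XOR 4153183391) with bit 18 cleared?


Step 1: 1242902267 ^ 4153183391 = 3180962404
Step 2: 3180962404 & ~(1 << 18) = 3180962404

3180962404


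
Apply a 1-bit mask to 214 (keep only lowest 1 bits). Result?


214 & 1 = 0

0


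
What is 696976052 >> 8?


0b101001100010110000001010110100 >> 8 = 0b1010011000101100000010 = 2722562

2722562


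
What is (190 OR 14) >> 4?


Step 1: 190 | 14 = 190
Step 2: 190 >> 4 = 11

11


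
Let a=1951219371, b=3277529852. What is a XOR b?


1951219371 ^ 3277529852 = 3071679575

3071679575


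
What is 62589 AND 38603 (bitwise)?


0b1111010001111101 & 0b1001011011001011 = 0b1001010001001001 = 37961

37961


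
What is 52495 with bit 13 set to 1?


52495 | (1 << 13) = 52495 | 8192 = 60687

60687


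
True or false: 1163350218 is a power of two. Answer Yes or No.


0b1000101010101110101000011001010. Multiple bits set => No

No


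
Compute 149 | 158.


0b10010101 | 0b10011110 = 0b10011111 = 159

159


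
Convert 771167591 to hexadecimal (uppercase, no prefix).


771167591 = 2DF71567 hex

2DF71567


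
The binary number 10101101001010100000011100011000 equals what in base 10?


10101101001010100000011100011000 in decimal = 2905212696

2905212696


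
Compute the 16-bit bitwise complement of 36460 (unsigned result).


~0b1000111001101100 = 0b111000110010011 = 29075 (16-bit unsigned)

29075


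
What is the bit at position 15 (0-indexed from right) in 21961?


0b101010111001001, position 15 = 0

0


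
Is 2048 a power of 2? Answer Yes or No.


0b100000000000. Only one bit set => Yes

Yes


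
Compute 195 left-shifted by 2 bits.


0b11000011 << 2 = 0b1100001100 = 780

780


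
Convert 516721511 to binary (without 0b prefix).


516721511 = 11110110011001000101101100111 in binary

11110110011001000101101100111


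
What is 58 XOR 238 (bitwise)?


0b111010 ^ 0b11101110 = 0b11010100 = 212

212


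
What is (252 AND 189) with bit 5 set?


Step 1: 252 & 189 = 188
Step 2: 188 | (1 << 5) = 188 | 32 = 188

188


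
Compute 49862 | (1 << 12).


49862 | (1 << 12) = 49862 | 4096 = 53958

53958


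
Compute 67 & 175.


0b1000011 & 0b10101111 = 0b11 = 3

3


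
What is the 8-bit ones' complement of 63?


63 ^ 255 = 192

192


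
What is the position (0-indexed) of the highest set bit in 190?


0b10111110. Highest set bit at position 7

7


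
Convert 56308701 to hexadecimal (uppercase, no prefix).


56308701 = 35B33DD hex

35B33DD
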